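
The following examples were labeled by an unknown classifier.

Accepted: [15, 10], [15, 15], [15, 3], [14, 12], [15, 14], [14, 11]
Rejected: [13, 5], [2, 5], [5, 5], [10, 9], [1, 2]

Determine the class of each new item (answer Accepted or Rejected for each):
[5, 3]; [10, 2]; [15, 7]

Rejected, Rejected, Accepted

The simplest hypothesis consistent with all the labels is: first ≥ 14.
Rejected: [5, 3], since first 5.
Rejected: [10, 2], since first 10.
Accepted: [15, 7], since first 15.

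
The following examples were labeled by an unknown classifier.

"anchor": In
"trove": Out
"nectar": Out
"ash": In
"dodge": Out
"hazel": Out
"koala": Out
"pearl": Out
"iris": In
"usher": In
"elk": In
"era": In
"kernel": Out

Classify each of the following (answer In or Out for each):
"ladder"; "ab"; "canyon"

Out, In, Out

A rule that fits every label: starts with a vowel — true of each 'In' example, false of each 'Out' one.
"ladder" → starts with 'l' → Out. "ab" → starts with 'a' → In. "canyon" → starts with 'c' → Out.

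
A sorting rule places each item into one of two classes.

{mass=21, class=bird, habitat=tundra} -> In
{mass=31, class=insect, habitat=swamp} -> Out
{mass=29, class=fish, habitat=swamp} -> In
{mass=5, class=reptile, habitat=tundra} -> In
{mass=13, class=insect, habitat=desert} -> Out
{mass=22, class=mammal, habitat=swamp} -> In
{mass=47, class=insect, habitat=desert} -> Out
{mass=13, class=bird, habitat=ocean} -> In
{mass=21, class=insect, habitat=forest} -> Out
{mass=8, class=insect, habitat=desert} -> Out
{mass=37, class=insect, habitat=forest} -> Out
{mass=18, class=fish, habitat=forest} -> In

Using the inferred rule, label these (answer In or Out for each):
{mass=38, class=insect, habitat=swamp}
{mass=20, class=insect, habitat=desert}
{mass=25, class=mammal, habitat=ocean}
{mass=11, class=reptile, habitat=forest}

Out, Out, In, In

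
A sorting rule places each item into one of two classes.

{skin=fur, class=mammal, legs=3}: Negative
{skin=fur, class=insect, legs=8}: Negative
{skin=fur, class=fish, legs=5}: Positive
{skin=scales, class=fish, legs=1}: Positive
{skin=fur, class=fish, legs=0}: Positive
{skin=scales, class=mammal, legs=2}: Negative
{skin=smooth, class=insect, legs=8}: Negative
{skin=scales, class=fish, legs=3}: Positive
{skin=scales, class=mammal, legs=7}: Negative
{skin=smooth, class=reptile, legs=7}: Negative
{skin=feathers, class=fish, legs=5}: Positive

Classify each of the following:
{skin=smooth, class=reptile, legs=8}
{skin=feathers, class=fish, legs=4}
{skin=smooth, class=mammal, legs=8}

The classifier is using: class is fish.
{skin=smooth, class=reptile, legs=8} — class is reptile, hence Negative. {skin=feathers, class=fish, legs=4} — class is fish, hence Positive. {skin=smooth, class=mammal, legs=8} — class is mammal, hence Negative.

Negative, Positive, Negative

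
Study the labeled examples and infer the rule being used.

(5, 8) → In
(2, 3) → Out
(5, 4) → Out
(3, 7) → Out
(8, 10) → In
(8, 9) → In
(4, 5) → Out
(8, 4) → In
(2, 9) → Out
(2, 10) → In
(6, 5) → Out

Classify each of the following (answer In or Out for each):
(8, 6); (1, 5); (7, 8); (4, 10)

The distinguishing property — sum ≥ 12 — holds for all the 'In' cases and none of the 'Out' cases.
(8, 6) → 8+6 = 14 → In.
(1, 5) → 1+5 = 6 → Out.
(7, 8) → 7+8 = 15 → In.
(4, 10) → 4+10 = 14 → In.

In, Out, In, In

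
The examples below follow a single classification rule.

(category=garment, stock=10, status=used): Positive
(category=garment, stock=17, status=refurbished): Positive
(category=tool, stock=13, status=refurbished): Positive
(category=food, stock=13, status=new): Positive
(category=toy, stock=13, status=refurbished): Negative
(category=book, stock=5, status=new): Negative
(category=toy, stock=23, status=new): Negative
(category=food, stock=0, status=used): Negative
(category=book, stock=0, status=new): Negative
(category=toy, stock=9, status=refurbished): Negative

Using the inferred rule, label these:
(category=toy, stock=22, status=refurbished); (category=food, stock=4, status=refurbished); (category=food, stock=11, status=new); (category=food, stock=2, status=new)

Negative, Negative, Positive, Negative

The classifier is using: category is not toy AND stock ≥ 9.
(category=toy, stock=22, status=refurbished) — category is toy, stock = 22, hence Negative. (category=food, stock=4, status=refurbished) — category is food, stock = 4, hence Negative. (category=food, stock=11, status=new) — category is food, stock = 11, hence Positive. (category=food, stock=2, status=new) — category is food, stock = 2, hence Negative.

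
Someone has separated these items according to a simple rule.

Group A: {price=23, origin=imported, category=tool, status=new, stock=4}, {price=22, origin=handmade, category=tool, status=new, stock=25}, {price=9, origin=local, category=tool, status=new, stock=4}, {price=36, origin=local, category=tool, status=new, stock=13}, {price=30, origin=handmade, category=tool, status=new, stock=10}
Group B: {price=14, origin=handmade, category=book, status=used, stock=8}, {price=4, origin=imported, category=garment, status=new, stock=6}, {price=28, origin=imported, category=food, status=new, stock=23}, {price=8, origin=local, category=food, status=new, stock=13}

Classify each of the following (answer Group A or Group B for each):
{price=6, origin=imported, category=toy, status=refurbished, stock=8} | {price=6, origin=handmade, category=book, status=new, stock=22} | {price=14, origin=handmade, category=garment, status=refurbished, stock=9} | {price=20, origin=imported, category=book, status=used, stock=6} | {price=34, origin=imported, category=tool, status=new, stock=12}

Group B, Group B, Group B, Group B, Group A

A rule that fits every label: category is tool — true of each 'Group A' example, false of each 'Group B' one.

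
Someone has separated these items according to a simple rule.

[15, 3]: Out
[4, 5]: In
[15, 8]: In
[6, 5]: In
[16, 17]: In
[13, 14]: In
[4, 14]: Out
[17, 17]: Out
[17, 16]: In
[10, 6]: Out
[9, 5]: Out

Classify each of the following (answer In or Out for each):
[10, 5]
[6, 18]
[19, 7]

In, Out, Out

One predicate separates the groups cleanly: sum is odd.
[10, 5] → 10+5 = 15 → In. [6, 18] → 6+18 = 24 → Out. [19, 7] → 19+7 = 26 → Out.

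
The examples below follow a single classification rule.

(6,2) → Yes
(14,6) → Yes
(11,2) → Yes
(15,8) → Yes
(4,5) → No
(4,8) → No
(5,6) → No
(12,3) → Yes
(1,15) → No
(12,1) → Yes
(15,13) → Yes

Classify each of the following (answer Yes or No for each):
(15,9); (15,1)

Every 'Yes' example satisfies: first > second. None of the 'No' examples do.

Yes, Yes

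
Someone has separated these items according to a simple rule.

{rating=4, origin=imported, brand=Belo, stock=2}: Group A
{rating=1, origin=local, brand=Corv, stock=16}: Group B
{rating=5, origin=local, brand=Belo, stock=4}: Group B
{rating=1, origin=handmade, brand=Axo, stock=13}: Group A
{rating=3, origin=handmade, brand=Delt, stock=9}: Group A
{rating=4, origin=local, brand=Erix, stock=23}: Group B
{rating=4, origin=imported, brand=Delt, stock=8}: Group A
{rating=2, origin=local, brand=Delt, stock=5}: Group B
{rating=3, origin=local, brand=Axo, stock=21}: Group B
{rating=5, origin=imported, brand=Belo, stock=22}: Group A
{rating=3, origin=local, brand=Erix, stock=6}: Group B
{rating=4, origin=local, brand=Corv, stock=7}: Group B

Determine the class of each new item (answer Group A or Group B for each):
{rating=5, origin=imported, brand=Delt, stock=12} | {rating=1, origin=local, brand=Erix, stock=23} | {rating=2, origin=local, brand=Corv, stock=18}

Group A, Group B, Group B

One predicate separates the groups cleanly: origin is not local.
Group A: {rating=5, origin=imported, brand=Delt, stock=12}, since origin is imported. Group B: {rating=1, origin=local, brand=Erix, stock=23}, since origin is local. Group B: {rating=2, origin=local, brand=Corv, stock=18}, since origin is local.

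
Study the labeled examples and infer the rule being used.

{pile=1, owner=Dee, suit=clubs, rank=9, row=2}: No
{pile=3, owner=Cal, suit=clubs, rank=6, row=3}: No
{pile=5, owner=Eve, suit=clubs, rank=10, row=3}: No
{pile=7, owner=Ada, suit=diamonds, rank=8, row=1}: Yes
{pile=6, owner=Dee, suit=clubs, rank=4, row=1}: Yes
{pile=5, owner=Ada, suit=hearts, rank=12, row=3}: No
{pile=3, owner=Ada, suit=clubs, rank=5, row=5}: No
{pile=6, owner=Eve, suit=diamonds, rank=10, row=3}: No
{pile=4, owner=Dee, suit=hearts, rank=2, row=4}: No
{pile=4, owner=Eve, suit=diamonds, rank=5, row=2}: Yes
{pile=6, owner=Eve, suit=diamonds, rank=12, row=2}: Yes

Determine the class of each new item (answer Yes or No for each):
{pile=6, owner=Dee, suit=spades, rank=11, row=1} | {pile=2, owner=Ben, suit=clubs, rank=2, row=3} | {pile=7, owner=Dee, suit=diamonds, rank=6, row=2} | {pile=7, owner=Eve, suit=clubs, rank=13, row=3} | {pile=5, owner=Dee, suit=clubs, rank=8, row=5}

One predicate separates the groups cleanly: pile ≥ 3 AND row ≤ 2.
{pile=6, owner=Dee, suit=spades, rank=11, row=1}: pile = 6, row = 1 — has this property, so Yes.
{pile=2, owner=Ben, suit=clubs, rank=2, row=3}: pile = 2, row = 3 — does not satisfy this, so No.
{pile=7, owner=Dee, suit=diamonds, rank=6, row=2}: pile = 7, row = 2 — has this property, so Yes.
{pile=7, owner=Eve, suit=clubs, rank=13, row=3}: pile = 7, row = 3 — does not satisfy this, so No.
{pile=5, owner=Dee, suit=clubs, rank=8, row=5}: pile = 5, row = 5 — does not satisfy this, so No.

Yes, No, Yes, No, No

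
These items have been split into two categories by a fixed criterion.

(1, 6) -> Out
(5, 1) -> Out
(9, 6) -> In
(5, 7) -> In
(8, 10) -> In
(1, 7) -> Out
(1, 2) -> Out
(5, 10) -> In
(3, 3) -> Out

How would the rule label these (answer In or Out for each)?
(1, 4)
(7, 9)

The simplest hypothesis consistent with all the labels is: sum ≥ 12.

Out, In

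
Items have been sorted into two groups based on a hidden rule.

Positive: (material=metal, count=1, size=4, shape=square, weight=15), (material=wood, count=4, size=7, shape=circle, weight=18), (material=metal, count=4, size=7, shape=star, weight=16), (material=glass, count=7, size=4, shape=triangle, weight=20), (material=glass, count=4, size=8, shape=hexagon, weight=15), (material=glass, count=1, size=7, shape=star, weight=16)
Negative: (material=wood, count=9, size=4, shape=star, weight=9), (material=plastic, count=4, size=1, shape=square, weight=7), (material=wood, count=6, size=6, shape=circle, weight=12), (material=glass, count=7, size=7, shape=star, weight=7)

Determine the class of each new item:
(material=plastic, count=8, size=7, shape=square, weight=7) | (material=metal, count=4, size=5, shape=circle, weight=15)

The distinguishing property — weight ≥ 15 — holds for all the 'Positive' cases and none of the 'Negative' cases.
(material=plastic, count=8, size=7, shape=square, weight=7) → weight = 7 → Negative. (material=metal, count=4, size=5, shape=circle, weight=15) → weight = 15 → Positive.

Negative, Positive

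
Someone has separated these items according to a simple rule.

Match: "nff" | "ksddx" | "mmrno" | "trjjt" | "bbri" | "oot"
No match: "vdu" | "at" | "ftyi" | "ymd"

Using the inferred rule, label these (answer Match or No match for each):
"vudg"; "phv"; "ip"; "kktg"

Every 'Match' example satisfies: has a double letter. None of the 'No match' examples do.
"vudg": no doubled letter, lacks this property → No match.
"phv": no doubled letter, lacks this property → No match.
"ip": no doubled letter, lacks this property → No match.
"kktg": 'kk' doubled, checks out → Match.

No match, No match, No match, Match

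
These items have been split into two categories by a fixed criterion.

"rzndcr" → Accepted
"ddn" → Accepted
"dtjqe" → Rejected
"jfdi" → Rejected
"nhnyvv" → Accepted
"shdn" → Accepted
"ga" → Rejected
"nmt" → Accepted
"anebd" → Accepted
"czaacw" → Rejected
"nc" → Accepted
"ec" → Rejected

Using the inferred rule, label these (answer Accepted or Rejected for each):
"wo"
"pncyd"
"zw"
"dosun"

Rejected, Accepted, Rejected, Accepted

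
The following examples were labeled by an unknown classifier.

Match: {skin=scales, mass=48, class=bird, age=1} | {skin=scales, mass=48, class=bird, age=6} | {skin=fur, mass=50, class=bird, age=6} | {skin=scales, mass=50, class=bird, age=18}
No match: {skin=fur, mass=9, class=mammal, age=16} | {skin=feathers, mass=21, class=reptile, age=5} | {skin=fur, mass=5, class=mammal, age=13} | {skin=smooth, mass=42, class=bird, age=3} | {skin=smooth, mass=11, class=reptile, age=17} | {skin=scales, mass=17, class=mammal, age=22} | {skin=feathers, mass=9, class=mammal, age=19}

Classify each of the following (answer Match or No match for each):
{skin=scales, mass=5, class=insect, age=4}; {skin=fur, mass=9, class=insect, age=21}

The common property of the 'Match' items is: mass ≥ 48. No 'No match' item has it.
{skin=scales, mass=5, class=insect, age=4} → mass = 5 → No match. {skin=fur, mass=9, class=insect, age=21} → mass = 9 → No match.

No match, No match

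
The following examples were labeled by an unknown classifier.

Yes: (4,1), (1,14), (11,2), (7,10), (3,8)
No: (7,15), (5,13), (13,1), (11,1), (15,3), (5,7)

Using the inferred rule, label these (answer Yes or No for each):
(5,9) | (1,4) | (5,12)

No, Yes, Yes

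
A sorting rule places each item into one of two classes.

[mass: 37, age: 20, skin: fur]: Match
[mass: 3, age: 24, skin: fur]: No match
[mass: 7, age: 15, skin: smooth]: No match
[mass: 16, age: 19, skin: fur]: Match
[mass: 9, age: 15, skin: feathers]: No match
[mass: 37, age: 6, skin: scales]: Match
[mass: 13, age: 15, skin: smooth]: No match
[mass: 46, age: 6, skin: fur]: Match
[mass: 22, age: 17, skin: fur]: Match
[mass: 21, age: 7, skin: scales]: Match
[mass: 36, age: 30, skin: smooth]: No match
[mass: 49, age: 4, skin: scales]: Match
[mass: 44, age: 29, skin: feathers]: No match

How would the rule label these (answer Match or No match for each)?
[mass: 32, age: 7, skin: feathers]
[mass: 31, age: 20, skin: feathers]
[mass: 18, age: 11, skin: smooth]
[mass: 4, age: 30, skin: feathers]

Match, Match, Match, No match

All 'Match' examples share one property — mass ≥ 16 AND age ≤ 20 — and every 'No match' example lacks it.
[mass: 32, age: 7, skin: feathers]: mass = 32, age = 7 — fits, so Match. [mass: 31, age: 20, skin: feathers]: mass = 31, age = 20 — fits, so Match. [mass: 18, age: 11, skin: smooth]: mass = 18, age = 11 — fits, so Match. [mass: 4, age: 30, skin: feathers]: mass = 4, age = 30 — lacks this property, so No match.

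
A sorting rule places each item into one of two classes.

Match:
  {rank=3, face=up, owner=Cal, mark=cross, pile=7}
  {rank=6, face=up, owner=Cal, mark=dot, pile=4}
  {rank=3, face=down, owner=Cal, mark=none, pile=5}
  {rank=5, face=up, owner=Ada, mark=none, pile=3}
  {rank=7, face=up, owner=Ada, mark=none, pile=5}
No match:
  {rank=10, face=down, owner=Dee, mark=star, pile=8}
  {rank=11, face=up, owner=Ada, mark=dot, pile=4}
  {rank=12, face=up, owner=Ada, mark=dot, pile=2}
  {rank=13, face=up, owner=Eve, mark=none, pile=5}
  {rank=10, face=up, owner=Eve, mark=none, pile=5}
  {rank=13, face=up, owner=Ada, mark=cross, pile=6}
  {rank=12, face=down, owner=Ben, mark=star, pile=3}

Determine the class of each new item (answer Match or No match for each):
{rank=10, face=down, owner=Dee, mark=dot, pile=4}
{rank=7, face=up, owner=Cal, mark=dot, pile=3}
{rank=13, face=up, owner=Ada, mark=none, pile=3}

All 'Match' examples share one property — rank ≤ 7 — and every 'No match' example lacks it.
{rank=10, face=down, owner=Dee, mark=dot, pile=4}: rank = 10, does not satisfy this → No match. {rank=7, face=up, owner=Cal, mark=dot, pile=3}: rank = 7, passes → Match. {rank=13, face=up, owner=Ada, mark=none, pile=3}: rank = 13, does not satisfy this → No match.

No match, Match, No match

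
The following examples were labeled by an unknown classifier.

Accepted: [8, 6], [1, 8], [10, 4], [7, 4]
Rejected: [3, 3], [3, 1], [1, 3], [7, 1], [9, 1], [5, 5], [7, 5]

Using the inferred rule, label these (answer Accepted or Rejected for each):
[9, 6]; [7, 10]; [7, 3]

Accepted, Accepted, Rejected

Rule: second is even. This holds for each 'Accepted' example and fails for each 'Rejected' one.
[9, 6] → second 6 → Accepted. [7, 10] → second 10 → Accepted. [7, 3] → second 3 → Rejected.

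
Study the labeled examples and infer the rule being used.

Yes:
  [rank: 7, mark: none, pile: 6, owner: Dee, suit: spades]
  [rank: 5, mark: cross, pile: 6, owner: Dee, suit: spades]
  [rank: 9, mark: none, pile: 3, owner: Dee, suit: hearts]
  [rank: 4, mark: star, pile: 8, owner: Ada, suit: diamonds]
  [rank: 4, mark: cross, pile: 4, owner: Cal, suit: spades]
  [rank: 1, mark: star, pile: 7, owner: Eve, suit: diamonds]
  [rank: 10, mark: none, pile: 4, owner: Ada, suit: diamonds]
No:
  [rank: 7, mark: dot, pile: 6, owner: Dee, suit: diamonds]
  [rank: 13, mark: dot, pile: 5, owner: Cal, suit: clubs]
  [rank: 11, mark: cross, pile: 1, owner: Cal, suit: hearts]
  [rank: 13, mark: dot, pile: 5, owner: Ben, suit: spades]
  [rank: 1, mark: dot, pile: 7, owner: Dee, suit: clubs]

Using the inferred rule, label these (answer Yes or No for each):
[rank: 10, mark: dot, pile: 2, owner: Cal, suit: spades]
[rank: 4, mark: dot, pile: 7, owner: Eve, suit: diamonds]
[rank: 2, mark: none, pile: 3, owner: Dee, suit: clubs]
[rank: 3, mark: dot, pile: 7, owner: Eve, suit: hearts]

'Yes' ⟺ mark is not dot AND pile ≥ 3.
[rank: 10, mark: dot, pile: 2, owner: Cal, suit: spades]: mark is dot, pile = 2, doesn't qualify → No. [rank: 4, mark: dot, pile: 7, owner: Eve, suit: diamonds]: mark is dot, pile = 7, doesn't qualify → No. [rank: 2, mark: none, pile: 3, owner: Dee, suit: clubs]: mark is none, pile = 3, fits → Yes. [rank: 3, mark: dot, pile: 7, owner: Eve, suit: hearts]: mark is dot, pile = 7, doesn't qualify → No.

No, No, Yes, No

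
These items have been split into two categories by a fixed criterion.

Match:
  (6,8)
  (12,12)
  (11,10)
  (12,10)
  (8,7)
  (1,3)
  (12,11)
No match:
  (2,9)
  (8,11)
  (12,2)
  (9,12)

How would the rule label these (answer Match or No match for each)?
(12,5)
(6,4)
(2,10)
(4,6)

A rule that fits every label: |first − second| ≤ 2 — true of each 'Match' example, false of each 'No match' one.
(12,5): No match (|12−5| = 7).
(6,4): Match (|6−4| = 2).
(2,10): No match (|2−10| = 8).
(4,6): Match (|4−6| = 2).

No match, Match, No match, Match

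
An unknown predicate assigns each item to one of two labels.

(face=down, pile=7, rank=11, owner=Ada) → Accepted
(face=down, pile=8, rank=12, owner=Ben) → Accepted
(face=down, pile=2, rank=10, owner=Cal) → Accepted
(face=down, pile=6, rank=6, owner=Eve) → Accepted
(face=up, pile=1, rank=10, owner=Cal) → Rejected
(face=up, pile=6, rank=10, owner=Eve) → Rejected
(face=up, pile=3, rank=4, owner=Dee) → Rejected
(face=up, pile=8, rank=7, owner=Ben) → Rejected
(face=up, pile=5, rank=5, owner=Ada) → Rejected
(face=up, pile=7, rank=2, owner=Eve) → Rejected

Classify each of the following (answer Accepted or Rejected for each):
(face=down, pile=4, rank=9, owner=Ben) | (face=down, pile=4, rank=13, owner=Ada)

Checking candidate rules against both groups, what survives is: face is down.
(face=down, pile=4, rank=9, owner=Ben) — face is down, hence Accepted. (face=down, pile=4, rank=13, owner=Ada) — face is down, hence Accepted.

Accepted, Accepted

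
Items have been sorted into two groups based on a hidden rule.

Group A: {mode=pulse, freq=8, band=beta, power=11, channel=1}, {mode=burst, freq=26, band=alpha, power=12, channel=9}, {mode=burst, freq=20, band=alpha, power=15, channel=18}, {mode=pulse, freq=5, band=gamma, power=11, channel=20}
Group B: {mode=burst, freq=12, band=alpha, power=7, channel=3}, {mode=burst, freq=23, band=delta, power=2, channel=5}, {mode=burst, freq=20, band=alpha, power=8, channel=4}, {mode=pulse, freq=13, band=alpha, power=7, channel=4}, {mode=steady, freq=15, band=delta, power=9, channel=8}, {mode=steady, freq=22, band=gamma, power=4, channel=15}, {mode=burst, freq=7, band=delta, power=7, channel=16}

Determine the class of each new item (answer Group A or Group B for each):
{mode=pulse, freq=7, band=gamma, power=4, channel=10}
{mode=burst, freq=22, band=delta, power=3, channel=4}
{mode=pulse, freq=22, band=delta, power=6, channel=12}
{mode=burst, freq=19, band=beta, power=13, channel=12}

'Group A' ⟺ power ≥ 11.
{mode=pulse, freq=7, band=gamma, power=4, channel=10}: Group B (power = 4). {mode=burst, freq=22, band=delta, power=3, channel=4}: Group B (power = 3). {mode=pulse, freq=22, band=delta, power=6, channel=12}: Group B (power = 6). {mode=burst, freq=19, band=beta, power=13, channel=12}: Group A (power = 13).

Group B, Group B, Group B, Group A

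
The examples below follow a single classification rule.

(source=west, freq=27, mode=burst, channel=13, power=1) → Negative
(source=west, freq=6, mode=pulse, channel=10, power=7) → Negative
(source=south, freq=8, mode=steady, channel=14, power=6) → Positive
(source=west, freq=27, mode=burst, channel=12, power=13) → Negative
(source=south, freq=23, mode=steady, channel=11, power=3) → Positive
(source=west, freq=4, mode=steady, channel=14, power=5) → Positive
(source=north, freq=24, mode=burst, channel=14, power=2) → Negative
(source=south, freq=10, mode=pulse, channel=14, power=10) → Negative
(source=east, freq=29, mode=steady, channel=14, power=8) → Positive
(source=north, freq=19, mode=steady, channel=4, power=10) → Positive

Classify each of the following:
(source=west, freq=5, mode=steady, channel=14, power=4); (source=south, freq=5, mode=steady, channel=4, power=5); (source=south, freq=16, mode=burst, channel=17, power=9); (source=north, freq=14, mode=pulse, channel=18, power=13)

Positive, Positive, Negative, Negative

'Positive' ⟺ mode is steady.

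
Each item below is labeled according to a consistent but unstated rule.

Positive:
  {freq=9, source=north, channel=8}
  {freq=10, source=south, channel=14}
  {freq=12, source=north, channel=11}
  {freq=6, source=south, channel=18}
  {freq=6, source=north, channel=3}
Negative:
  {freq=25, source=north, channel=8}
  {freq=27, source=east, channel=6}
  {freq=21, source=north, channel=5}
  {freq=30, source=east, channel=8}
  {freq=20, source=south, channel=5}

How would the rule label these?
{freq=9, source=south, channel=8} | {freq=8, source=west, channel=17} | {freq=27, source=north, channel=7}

The simplest hypothesis consistent with all the labels is: freq ≤ 12.
{freq=9, source=south, channel=8} — freq = 9, hence Positive. {freq=8, source=west, channel=17} — freq = 8, hence Positive. {freq=27, source=north, channel=7} — freq = 27, hence Negative.

Positive, Positive, Negative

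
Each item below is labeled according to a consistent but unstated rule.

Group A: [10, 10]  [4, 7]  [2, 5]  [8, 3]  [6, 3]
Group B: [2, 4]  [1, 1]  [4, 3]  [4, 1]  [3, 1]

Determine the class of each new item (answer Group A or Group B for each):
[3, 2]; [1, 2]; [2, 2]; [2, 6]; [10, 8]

Group B, Group B, Group B, Group A, Group A

The rule appears to be: max ≥ 5.
[3, 2] — max 3, hence Group B. [1, 2] — max 2, hence Group B. [2, 2] — max 2, hence Group B. [2, 6] — max 6, hence Group A. [10, 8] — max 10, hence Group A.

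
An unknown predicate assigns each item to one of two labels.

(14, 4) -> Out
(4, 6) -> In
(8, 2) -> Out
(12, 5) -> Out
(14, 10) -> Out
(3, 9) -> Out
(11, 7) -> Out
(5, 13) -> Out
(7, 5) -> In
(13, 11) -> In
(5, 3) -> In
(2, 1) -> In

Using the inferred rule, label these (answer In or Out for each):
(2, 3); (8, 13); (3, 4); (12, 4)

One predicate separates the groups cleanly: |first − second| ≤ 2.
(2, 3) → |2−3| = 1 → In. (8, 13) → |8−13| = 5 → Out. (3, 4) → |3−4| = 1 → In. (12, 4) → |12−4| = 8 → Out.

In, Out, In, Out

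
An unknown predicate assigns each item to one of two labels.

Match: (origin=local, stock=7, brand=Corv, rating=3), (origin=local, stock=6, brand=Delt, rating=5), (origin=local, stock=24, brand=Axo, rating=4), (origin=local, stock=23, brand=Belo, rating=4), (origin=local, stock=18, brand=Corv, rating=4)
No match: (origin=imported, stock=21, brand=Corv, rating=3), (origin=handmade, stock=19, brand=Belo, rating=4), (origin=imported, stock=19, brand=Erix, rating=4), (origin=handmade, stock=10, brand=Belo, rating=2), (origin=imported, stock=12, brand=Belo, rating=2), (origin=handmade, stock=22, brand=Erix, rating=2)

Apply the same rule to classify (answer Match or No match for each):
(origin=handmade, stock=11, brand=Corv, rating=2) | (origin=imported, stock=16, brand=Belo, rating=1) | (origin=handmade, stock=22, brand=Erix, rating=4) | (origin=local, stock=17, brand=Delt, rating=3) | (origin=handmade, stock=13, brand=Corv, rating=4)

Comparing the two groups points to one rule — origin is local.
(origin=handmade, stock=11, brand=Corv, rating=2): No match (origin is handmade).
(origin=imported, stock=16, brand=Belo, rating=1): No match (origin is imported).
(origin=handmade, stock=22, brand=Erix, rating=4): No match (origin is handmade).
(origin=local, stock=17, brand=Delt, rating=3): Match (origin is local).
(origin=handmade, stock=13, brand=Corv, rating=4): No match (origin is handmade).

No match, No match, No match, Match, No match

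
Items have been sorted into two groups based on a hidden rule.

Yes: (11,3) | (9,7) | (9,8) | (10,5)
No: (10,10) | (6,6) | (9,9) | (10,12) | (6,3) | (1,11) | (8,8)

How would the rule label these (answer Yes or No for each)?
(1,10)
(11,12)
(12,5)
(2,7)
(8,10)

All 'Yes' examples share one property — first > second AND sum ≥ 12 — and every 'No' example lacks it.
(1,10): 1 < 10, 1+10 = 11, does not fit → No.
(11,12): 11 < 12, 11+12 = 23, does not fit → No.
(12,5): 12 > 5, 12+5 = 17, checks out → Yes.
(2,7): 2 < 7, 2+7 = 9, does not fit → No.
(8,10): 8 < 10, 8+10 = 18, does not fit → No.

No, No, Yes, No, No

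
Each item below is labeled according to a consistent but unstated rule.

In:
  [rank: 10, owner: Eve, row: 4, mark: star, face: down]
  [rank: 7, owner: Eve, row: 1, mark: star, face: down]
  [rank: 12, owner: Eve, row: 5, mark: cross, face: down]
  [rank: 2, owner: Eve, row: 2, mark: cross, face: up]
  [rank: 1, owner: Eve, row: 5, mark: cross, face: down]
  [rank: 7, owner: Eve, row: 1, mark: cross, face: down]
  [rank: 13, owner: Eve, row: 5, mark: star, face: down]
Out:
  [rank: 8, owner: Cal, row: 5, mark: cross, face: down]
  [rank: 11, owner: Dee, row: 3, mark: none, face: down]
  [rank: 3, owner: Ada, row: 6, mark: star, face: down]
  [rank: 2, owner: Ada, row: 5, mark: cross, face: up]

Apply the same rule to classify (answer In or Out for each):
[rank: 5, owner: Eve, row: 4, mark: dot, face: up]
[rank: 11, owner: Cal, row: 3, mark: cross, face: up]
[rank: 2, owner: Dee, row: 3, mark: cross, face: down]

In, Out, Out

The common property of the 'In' items is: owner is Eve. No 'Out' item has it.
[rank: 5, owner: Eve, row: 4, mark: dot, face: up] → owner is Eve → In.
[rank: 11, owner: Cal, row: 3, mark: cross, face: up] → owner is Cal → Out.
[rank: 2, owner: Dee, row: 3, mark: cross, face: down] → owner is Dee → Out.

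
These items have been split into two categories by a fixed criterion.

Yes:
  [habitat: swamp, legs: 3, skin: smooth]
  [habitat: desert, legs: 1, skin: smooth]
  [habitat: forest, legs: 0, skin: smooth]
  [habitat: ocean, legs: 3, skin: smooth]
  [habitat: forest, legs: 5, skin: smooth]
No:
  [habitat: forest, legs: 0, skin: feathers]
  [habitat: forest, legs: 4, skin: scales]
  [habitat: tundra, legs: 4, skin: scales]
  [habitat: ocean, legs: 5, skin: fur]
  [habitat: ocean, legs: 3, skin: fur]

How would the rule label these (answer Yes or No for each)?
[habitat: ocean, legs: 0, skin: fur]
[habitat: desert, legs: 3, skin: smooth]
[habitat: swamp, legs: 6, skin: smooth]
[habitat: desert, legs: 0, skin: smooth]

No, Yes, Yes, Yes

Checking candidate rules against both groups, what survives is: skin is smooth.
[habitat: ocean, legs: 0, skin: fur]: skin is fur, fails the rule → No.
[habitat: desert, legs: 3, skin: smooth]: skin is smooth, satisfies this → Yes.
[habitat: swamp, legs: 6, skin: smooth]: skin is smooth, satisfies this → Yes.
[habitat: desert, legs: 0, skin: smooth]: skin is smooth, satisfies this → Yes.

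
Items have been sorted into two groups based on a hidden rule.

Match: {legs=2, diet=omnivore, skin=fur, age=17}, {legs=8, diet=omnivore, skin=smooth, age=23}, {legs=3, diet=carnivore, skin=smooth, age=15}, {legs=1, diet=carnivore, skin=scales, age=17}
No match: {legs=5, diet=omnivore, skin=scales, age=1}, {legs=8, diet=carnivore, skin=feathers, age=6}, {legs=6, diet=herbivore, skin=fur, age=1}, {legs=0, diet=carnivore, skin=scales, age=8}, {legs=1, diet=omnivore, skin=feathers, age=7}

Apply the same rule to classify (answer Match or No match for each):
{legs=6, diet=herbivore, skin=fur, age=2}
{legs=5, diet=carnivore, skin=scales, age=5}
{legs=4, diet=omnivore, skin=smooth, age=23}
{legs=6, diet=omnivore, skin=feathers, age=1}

No match, No match, Match, No match

The simplest hypothesis consistent with all the labels is: age ≥ 15.
{legs=6, diet=herbivore, skin=fur, age=2} → age = 2 → No match.
{legs=5, diet=carnivore, skin=scales, age=5} → age = 5 → No match.
{legs=4, diet=omnivore, skin=smooth, age=23} → age = 23 → Match.
{legs=6, diet=omnivore, skin=feathers, age=1} → age = 1 → No match.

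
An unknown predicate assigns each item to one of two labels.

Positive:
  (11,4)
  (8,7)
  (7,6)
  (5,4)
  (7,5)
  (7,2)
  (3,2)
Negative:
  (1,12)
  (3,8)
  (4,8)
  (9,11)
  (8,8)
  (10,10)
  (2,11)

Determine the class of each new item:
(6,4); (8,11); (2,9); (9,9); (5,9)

One predicate separates the groups cleanly: first > second.

Positive, Negative, Negative, Negative, Negative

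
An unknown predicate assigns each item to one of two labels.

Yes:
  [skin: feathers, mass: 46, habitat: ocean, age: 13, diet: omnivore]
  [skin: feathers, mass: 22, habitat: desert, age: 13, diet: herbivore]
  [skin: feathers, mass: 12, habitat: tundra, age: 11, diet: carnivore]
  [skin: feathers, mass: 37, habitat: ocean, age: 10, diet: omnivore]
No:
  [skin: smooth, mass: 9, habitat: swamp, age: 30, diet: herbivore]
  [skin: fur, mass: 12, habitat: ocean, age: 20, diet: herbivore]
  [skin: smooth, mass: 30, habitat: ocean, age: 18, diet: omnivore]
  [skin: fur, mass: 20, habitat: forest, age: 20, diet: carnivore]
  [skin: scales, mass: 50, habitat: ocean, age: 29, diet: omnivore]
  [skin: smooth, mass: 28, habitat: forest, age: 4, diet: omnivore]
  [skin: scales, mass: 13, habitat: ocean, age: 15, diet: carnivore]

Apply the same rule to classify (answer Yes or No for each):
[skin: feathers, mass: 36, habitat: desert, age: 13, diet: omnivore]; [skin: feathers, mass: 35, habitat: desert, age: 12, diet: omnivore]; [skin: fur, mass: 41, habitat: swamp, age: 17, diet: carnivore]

Yes, Yes, No

Comparing the two groups points to one rule — skin is feathers.
[skin: feathers, mass: 36, habitat: desert, age: 13, diet: omnivore] — skin is feathers, hence Yes.
[skin: feathers, mass: 35, habitat: desert, age: 12, diet: omnivore] — skin is feathers, hence Yes.
[skin: fur, mass: 41, habitat: swamp, age: 17, diet: carnivore] — skin is fur, hence No.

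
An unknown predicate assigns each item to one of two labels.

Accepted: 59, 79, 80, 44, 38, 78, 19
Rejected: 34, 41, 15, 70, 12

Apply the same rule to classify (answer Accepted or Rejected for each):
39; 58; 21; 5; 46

Accepted, Accepted, Rejected, Rejected, Accepted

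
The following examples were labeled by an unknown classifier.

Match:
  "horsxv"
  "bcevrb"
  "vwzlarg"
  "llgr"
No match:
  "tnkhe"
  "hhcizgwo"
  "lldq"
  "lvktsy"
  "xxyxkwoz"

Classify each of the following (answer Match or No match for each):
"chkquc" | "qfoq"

Looking at the examples, the only property every 'Match' case has and every 'No match' case lacks is: contains 'r'.

No match, No match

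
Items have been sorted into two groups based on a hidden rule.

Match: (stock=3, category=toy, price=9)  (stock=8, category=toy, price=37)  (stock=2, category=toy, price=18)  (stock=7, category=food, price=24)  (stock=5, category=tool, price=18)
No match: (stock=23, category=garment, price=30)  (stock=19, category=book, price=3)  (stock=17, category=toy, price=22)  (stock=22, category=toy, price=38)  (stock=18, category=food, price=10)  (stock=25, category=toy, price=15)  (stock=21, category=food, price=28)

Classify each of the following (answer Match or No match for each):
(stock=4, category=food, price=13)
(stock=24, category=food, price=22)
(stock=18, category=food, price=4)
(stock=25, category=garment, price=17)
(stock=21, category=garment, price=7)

The rule appears to be: stock ≤ 8.

Match, No match, No match, No match, No match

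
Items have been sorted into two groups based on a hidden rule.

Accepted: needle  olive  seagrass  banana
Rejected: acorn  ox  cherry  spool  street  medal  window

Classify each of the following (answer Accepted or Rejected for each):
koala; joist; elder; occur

The simplest hypothesis consistent with all the labels is: has ≥ 3 vowels.
koala: Accepted (3 vowels).
joist: Rejected (2 vowels).
elder: Rejected (2 vowels).
occur: Rejected (2 vowels).

Accepted, Rejected, Rejected, Rejected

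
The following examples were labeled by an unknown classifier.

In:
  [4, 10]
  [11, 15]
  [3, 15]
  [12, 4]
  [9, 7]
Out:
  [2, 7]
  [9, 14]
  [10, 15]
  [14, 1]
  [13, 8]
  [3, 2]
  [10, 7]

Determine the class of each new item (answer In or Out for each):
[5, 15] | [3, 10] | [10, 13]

In, Out, Out

One predicate separates the groups cleanly: sum is even.
In: [5, 15], since 5+15 = 20.
Out: [3, 10], since 3+10 = 13.
Out: [10, 13], since 10+13 = 23.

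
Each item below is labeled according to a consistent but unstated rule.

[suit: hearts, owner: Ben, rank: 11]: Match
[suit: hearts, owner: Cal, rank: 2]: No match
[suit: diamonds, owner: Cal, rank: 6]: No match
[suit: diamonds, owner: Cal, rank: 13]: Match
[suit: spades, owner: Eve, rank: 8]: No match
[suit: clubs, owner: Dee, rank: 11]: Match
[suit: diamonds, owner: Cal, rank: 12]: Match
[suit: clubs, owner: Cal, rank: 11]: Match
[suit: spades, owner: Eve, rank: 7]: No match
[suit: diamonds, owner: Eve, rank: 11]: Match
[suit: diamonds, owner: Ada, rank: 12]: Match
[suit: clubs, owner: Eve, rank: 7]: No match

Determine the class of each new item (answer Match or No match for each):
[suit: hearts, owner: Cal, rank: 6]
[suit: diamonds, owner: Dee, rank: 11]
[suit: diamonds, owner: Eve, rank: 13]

No match, Match, Match

The pattern is that an item is 'Match' exactly when: rank ≥ 11.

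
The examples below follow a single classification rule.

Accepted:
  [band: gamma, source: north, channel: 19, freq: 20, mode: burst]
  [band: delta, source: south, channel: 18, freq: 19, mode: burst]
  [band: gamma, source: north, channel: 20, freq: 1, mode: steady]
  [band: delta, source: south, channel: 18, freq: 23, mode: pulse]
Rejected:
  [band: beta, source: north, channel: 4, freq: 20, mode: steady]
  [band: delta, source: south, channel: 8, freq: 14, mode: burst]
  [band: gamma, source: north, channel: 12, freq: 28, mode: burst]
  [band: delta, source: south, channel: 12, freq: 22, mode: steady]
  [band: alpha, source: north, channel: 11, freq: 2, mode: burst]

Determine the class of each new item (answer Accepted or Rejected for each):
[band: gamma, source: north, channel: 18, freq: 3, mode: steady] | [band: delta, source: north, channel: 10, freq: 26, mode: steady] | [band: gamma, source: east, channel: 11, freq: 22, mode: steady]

The simplest hypothesis consistent with all the labels is: channel ≥ 18.

Accepted, Rejected, Rejected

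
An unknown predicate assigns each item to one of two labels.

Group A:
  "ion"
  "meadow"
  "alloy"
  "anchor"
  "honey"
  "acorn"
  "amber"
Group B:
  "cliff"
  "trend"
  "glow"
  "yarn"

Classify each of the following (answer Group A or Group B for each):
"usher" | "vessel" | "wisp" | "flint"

The rule appears to be: has ≥ 2 vowels.
"usher": Group A (2 vowels).
"vessel": Group A (2 vowels).
"wisp": Group B (1 vowel).
"flint": Group B (1 vowel).

Group A, Group A, Group B, Group B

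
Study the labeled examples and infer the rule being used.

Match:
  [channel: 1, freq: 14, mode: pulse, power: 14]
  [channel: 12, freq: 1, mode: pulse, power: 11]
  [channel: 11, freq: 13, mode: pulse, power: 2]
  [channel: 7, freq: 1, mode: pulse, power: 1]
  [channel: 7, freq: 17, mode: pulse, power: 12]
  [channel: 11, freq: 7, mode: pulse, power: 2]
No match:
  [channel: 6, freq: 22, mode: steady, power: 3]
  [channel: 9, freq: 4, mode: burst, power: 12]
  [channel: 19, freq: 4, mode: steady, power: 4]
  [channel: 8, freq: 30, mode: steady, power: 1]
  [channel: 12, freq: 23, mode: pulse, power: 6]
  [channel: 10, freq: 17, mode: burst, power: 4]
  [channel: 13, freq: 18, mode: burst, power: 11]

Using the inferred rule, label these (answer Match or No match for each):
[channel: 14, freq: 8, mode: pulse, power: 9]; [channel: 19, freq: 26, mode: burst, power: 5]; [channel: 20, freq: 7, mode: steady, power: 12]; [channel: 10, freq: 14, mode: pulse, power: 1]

Match, No match, No match, Match

The rule appears to be: mode is pulse AND freq ≤ 17.
[channel: 14, freq: 8, mode: pulse, power: 9]: Match (mode is pulse, freq = 8). [channel: 19, freq: 26, mode: burst, power: 5]: No match (mode is burst, freq = 26). [channel: 20, freq: 7, mode: steady, power: 12]: No match (mode is steady, freq = 7). [channel: 10, freq: 14, mode: pulse, power: 1]: Match (mode is pulse, freq = 14).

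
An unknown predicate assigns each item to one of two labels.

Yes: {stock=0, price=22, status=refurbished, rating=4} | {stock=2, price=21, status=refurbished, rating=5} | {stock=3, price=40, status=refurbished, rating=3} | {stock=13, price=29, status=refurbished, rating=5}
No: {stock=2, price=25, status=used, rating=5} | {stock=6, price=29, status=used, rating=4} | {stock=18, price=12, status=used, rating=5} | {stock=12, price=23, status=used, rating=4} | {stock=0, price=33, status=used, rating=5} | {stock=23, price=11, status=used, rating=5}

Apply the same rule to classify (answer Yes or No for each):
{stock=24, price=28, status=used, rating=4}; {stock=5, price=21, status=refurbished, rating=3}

All 'Yes' examples share one property — status is refurbished — and every 'No' example lacks it.
{stock=24, price=28, status=used, rating=4} → status is used → No. {stock=5, price=21, status=refurbished, rating=3} → status is refurbished → Yes.

No, Yes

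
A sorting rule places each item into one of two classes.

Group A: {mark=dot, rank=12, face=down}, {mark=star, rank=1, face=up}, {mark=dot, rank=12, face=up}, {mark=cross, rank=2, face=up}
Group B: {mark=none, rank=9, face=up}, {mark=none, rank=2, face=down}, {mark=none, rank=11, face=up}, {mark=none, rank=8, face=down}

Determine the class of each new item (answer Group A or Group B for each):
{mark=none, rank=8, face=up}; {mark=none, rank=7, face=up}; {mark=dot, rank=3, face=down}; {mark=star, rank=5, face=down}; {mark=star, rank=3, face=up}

All 'Group A' examples share one property — mark is not none — and every 'Group B' example lacks it.
{mark=none, rank=8, face=up}: mark is none — does not fit, so Group B.
{mark=none, rank=7, face=up}: mark is none — does not fit, so Group B.
{mark=dot, rank=3, face=down}: mark is dot — has this property, so Group A.
{mark=star, rank=5, face=down}: mark is star — has this property, so Group A.
{mark=star, rank=3, face=up}: mark is star — has this property, so Group A.

Group B, Group B, Group A, Group A, Group A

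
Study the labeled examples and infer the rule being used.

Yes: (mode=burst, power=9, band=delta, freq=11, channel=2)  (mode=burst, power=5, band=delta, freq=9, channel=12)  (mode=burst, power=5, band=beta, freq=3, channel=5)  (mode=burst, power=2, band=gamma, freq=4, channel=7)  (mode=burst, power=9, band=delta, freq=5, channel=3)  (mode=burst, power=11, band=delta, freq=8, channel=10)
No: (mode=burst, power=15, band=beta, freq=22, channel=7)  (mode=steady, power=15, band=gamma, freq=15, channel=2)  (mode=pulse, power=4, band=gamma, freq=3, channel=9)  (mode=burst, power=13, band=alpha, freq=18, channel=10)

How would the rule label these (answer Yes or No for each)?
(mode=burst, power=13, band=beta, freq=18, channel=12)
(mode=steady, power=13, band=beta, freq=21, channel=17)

No, No

'Yes' ⟺ mode is burst AND freq ≤ 11.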